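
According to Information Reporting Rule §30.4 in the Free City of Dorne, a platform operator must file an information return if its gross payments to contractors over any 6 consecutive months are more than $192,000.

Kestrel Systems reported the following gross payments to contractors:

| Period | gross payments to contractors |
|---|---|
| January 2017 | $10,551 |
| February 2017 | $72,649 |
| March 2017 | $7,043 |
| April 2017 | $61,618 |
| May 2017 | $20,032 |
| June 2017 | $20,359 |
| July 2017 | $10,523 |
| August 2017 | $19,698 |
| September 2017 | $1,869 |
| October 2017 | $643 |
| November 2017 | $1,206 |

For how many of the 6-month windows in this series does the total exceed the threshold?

January 2017–June 2017: $10,551 + $72,649 + $7,043 + $61,618 + $20,032 + $20,359 = $192,252 (over)
February 2017–July 2017: $72,649 + $7,043 + $61,618 + $20,032 + $20,359 + $10,523 = $192,224 (over)
March 2017–August 2017: $7,043 + $61,618 + $20,032 + $20,359 + $10,523 + $19,698 = $139,273 (under)
April 2017–September 2017: $61,618 + $20,032 + $20,359 + $10,523 + $19,698 + $1,869 = $134,099 (under)
May 2017–October 2017: $20,032 + $20,359 + $10,523 + $19,698 + $1,869 + $643 = $73,124 (under)
June 2017–November 2017: $20,359 + $10,523 + $19,698 + $1,869 + $643 + $1,206 = $54,298 (under)
2 windows exceed the threshold.

2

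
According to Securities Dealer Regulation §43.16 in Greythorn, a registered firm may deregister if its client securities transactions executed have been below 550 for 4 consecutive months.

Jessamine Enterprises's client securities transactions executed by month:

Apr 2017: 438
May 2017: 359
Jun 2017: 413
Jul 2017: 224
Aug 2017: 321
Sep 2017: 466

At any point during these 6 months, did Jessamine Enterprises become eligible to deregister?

Months below 550: Apr 2017, May 2017, Jun 2017, Jul 2017, Aug 2017, Sep 2017.
Longest run of consecutive months below the threshold: 6.
6 ≥ 4, so Jessamine Enterprises became eligible.

Yes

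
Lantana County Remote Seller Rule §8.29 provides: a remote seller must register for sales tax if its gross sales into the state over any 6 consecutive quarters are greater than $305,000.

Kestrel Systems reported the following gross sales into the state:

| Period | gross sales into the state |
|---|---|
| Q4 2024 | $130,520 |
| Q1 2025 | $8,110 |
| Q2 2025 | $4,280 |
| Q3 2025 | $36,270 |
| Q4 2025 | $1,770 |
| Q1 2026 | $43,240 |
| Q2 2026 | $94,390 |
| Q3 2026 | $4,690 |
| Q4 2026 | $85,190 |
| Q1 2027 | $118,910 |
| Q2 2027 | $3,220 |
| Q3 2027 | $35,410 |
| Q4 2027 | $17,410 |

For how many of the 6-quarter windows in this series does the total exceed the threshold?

3

Q4 2024–Q1 2026: $130,520 + $8,110 + $4,280 + $36,270 + $1,770 + $43,240 = $224,190 (under)
Q1 2025–Q2 2026: $8,110 + $4,280 + $36,270 + $1,770 + $43,240 + $94,390 = $188,060 (under)
Q2 2025–Q3 2026: $4,280 + $36,270 + $1,770 + $43,240 + $94,390 + $4,690 = $184,640 (under)
Q3 2025–Q4 2026: $36,270 + $1,770 + $43,240 + $94,390 + $4,690 + $85,190 = $265,550 (under)
Q4 2025–Q1 2027: $1,770 + $43,240 + $94,390 + $4,690 + $85,190 + $118,910 = $348,190 (over)
Q1 2026–Q2 2027: $43,240 + $94,390 + $4,690 + $85,190 + $118,910 + $3,220 = $349,640 (over)
Q2 2026–Q3 2027: $94,390 + $4,690 + $85,190 + $118,910 + $3,220 + $35,410 = $341,810 (over)
Q3 2026–Q4 2027: $4,690 + $85,190 + $118,910 + $3,220 + $35,410 + $17,410 = $264,830 (under)
3 windows exceed the threshold.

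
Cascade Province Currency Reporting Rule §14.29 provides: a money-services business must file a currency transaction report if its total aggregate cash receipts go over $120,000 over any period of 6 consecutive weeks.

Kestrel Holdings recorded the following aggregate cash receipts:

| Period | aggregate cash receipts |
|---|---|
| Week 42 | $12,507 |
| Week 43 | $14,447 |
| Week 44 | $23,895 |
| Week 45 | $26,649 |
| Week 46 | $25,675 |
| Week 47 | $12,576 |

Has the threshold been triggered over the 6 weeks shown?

No

Total aggregate cash receipts: $12,507 + $14,447 + $23,895 + $26,649 + $25,675 + $12,576 = $115,749.
$115,749 ≤ $120,000, so the threshold is not exceeded.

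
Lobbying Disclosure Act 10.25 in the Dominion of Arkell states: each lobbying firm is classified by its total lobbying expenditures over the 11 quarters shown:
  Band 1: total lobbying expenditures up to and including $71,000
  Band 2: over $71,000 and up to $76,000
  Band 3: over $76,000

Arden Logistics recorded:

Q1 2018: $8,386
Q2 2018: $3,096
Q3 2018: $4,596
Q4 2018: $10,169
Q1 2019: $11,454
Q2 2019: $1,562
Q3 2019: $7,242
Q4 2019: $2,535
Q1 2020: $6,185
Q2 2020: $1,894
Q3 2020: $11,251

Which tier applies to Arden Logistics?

Band 1

Total lobbying expenditures: $8,386 + $3,096 + $4,596 + $10,169 + $11,454 + $1,562 + $7,242 + $2,535 + $6,185 + $1,894 + $11,251 = $68,370.
$68,370 ≤ $71,000, so Band 1 applies.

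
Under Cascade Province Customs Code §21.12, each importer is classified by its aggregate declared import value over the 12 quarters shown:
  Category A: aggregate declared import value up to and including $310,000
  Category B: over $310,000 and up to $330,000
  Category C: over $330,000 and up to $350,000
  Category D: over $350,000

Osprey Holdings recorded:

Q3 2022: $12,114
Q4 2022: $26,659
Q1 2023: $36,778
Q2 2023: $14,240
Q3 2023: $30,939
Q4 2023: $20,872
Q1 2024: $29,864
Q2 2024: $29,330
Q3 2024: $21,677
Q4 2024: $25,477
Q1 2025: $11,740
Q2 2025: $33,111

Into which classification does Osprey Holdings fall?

Category A

Aggregate declared import value: $12,114 + $26,659 + $36,778 + $14,240 + $30,939 + $20,872 + $29,864 + $29,330 + $21,677 + $25,477 + $11,740 + $33,111 = $292,801.
$292,801 ≤ $310,000, so Category A applies.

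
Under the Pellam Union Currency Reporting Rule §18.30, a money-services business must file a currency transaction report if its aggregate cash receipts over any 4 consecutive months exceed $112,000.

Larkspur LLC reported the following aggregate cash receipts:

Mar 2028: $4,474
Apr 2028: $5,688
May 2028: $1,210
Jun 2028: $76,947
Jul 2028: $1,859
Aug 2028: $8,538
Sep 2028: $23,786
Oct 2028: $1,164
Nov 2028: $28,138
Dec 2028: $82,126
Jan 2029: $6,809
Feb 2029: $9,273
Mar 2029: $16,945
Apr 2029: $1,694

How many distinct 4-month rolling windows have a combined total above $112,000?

4

Mar 2028–Jun 2028: $4,474 + $5,688 + $1,210 + $76,947 = $88,319 (under)
Apr 2028–Jul 2028: $5,688 + $1,210 + $76,947 + $1,859 = $85,704 (under)
May 2028–Aug 2028: $1,210 + $76,947 + $1,859 + $8,538 = $88,554 (under)
Jun 2028–Sep 2028: $76,947 + $1,859 + $8,538 + $23,786 = $111,130 (under)
Jul 2028–Oct 2028: $1,859 + $8,538 + $23,786 + $1,164 = $35,347 (under)
Aug 2028–Nov 2028: $8,538 + $23,786 + $1,164 + $28,138 = $61,626 (under)
Sep 2028–Dec 2028: $23,786 + $1,164 + $28,138 + $82,126 = $135,214 (over)
Oct 2028–Jan 2029: $1,164 + $28,138 + $82,126 + $6,809 = $118,237 (over)
Nov 2028–Feb 2029: $28,138 + $82,126 + $6,809 + $9,273 = $126,346 (over)
Dec 2028–Mar 2029: $82,126 + $6,809 + $9,273 + $16,945 = $115,153 (over)
Jan 2029–Apr 2029: $6,809 + $9,273 + $16,945 + $1,694 = $34,721 (under)
4 windows exceed the threshold.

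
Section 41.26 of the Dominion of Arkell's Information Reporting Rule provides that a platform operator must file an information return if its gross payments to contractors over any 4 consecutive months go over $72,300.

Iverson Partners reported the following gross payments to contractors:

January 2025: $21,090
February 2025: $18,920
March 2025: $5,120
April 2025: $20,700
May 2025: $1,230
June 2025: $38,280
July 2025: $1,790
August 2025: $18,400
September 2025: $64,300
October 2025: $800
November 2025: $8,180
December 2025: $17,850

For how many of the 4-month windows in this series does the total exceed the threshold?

January 2025–April 2025: $21,090 + $18,920 + $5,120 + $20,700 = $65,830 (under)
February 2025–May 2025: $18,920 + $5,120 + $20,700 + $1,230 = $45,970 (under)
March 2025–June 2025: $5,120 + $20,700 + $1,230 + $38,280 = $65,330 (under)
April 2025–July 2025: $20,700 + $1,230 + $38,280 + $1,790 = $62,000 (under)
May 2025–August 2025: $1,230 + $38,280 + $1,790 + $18,400 = $59,700 (under)
June 2025–September 2025: $38,280 + $1,790 + $18,400 + $64,300 = $122,770 (over)
July 2025–October 2025: $1,790 + $18,400 + $64,300 + $800 = $85,290 (over)
August 2025–November 2025: $18,400 + $64,300 + $800 + $8,180 = $91,680 (over)
September 2025–December 2025: $64,300 + $800 + $8,180 + $17,850 = $91,130 (over)
4 windows exceed the threshold.

4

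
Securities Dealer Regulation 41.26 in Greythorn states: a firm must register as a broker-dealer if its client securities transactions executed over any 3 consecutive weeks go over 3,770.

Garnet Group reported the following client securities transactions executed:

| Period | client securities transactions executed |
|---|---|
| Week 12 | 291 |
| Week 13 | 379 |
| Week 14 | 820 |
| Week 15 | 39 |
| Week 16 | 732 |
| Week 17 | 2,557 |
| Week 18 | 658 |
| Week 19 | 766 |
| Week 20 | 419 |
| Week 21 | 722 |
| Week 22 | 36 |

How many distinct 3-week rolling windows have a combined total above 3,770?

2

Week 12–Week 14: 291 + 379 + 820 = 1,490 (under)
Week 13–Week 15: 379 + 820 + 39 = 1,238 (under)
Week 14–Week 16: 820 + 39 + 732 = 1,591 (under)
Week 15–Week 17: 39 + 732 + 2,557 = 3,328 (under)
Week 16–Week 18: 732 + 2,557 + 658 = 3,947 (over)
Week 17–Week 19: 2,557 + 658 + 766 = 3,981 (over)
Week 18–Week 20: 658 + 766 + 419 = 1,843 (under)
Week 19–Week 21: 766 + 419 + 722 = 1,907 (under)
Week 20–Week 22: 419 + 722 + 36 = 1,177 (under)
2 windows exceed the threshold.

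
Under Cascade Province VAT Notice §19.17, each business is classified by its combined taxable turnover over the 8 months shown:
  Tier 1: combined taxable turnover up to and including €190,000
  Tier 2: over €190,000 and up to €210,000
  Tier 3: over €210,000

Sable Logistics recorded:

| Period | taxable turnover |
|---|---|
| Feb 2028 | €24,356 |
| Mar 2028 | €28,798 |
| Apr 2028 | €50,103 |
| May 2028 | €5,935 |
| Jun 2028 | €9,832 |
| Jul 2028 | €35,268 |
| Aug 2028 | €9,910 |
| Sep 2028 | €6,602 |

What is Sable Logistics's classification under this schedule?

Combined taxable turnover: €24,356 + €28,798 + €50,103 + €5,935 + €9,832 + €35,268 + €9,910 + €6,602 = €170,804.
€170,804 ≤ €190,000, so Tier 1 applies.

Tier 1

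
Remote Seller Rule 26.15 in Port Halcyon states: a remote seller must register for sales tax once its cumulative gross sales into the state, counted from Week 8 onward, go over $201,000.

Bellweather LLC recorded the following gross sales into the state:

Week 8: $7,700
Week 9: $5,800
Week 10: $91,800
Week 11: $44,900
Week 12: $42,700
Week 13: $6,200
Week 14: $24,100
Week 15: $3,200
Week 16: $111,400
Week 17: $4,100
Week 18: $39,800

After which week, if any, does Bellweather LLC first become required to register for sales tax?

Week 14

Through Week 8: $7,700
Through Week 9: $13,500
Through Week 10: $105,300
Through Week 11: $150,200
Through Week 12: $192,900
Through Week 13: $199,100
Through Week 14: $223,200 ← exceeds threshold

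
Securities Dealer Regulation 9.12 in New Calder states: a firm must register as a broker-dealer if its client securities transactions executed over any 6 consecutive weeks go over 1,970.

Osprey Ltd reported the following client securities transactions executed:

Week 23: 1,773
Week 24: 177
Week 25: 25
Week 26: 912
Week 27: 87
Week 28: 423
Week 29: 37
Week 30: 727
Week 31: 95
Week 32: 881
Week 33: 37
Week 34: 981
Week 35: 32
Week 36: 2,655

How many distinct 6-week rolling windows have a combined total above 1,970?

Week 23–Week 28: 1,773 + 177 + 25 + 912 + 87 + 423 = 3,397 (over)
Week 24–Week 29: 177 + 25 + 912 + 87 + 423 + 37 = 1,661 (under)
Week 25–Week 30: 25 + 912 + 87 + 423 + 37 + 727 = 2,211 (over)
Week 26–Week 31: 912 + 87 + 423 + 37 + 727 + 95 = 2,281 (over)
Week 27–Week 32: 87 + 423 + 37 + 727 + 95 + 881 = 2,250 (over)
Week 28–Week 33: 423 + 37 + 727 + 95 + 881 + 37 = 2,200 (over)
Week 29–Week 34: 37 + 727 + 95 + 881 + 37 + 981 = 2,758 (over)
Week 30–Week 35: 727 + 95 + 881 + 37 + 981 + 32 = 2,753 (over)
Week 31–Week 36: 95 + 881 + 37 + 981 + 32 + 2,655 = 4,681 (over)
8 windows exceed the threshold.

8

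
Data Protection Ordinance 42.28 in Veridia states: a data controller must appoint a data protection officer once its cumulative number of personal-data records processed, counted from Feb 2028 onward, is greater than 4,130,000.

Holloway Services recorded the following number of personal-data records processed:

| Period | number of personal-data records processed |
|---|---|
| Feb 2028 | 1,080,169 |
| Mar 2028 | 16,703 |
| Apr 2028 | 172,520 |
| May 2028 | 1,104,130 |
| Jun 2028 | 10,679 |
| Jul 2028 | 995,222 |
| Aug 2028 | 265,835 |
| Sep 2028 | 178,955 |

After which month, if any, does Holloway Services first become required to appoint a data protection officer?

Through Feb 2028: 1,080,169
Through Mar 2028: 1,096,872
Through Apr 2028: 1,269,392
Through May 2028: 2,373,522
Through Jun 2028: 2,384,201
Through Jul 2028: 3,379,423
Through Aug 2028: 3,645,258
Through Sep 2028: 3,824,213
Final cumulative total 3,824,213 ≤ 4,130,000; the threshold is never exceeded.

Not triggered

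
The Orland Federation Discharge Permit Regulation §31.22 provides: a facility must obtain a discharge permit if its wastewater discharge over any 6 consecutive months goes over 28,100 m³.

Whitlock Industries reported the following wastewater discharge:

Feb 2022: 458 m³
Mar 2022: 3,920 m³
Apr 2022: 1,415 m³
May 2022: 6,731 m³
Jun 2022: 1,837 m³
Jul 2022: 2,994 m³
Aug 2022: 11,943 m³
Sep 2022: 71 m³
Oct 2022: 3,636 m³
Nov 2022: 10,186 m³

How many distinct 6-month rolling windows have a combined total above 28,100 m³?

2

Feb 2022–Jul 2022: 458 m³ + 3,920 m³ + 1,415 m³ + 6,731 m³ + 1,837 m³ + 2,994 m³ = 17,355 m³ (under)
Mar 2022–Aug 2022: 3,920 m³ + 1,415 m³ + 6,731 m³ + 1,837 m³ + 2,994 m³ + 11,943 m³ = 28,840 m³ (over)
Apr 2022–Sep 2022: 1,415 m³ + 6,731 m³ + 1,837 m³ + 2,994 m³ + 11,943 m³ + 71 m³ = 24,991 m³ (under)
May 2022–Oct 2022: 6,731 m³ + 1,837 m³ + 2,994 m³ + 11,943 m³ + 71 m³ + 3,636 m³ = 27,212 m³ (under)
Jun 2022–Nov 2022: 1,837 m³ + 2,994 m³ + 11,943 m³ + 71 m³ + 3,636 m³ + 10,186 m³ = 30,667 m³ (over)
2 windows exceed the threshold.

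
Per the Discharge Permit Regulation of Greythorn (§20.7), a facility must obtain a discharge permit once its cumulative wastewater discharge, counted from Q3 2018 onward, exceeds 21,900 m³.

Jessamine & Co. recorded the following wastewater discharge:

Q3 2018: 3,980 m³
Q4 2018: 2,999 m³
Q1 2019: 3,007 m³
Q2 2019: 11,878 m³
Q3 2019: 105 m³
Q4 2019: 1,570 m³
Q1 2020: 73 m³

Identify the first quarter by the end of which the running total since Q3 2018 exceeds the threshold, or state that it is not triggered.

Q3 2019

Through Q3 2018: 3,980 m³
Through Q4 2018: 6,979 m³
Through Q1 2019: 9,986 m³
Through Q2 2019: 21,864 m³
Through Q3 2019: 21,969 m³ ← exceeds threshold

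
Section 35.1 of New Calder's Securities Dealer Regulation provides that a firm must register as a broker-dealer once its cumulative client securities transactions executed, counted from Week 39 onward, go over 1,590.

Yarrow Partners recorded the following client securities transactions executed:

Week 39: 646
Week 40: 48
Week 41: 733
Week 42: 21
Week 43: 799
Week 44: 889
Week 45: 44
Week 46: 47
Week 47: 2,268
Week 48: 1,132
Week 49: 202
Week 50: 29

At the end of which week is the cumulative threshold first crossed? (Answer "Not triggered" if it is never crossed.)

Through Week 39: 646
Through Week 40: 694
Through Week 41: 1,427
Through Week 42: 1,448
Through Week 43: 2,247 ← exceeds threshold

Week 43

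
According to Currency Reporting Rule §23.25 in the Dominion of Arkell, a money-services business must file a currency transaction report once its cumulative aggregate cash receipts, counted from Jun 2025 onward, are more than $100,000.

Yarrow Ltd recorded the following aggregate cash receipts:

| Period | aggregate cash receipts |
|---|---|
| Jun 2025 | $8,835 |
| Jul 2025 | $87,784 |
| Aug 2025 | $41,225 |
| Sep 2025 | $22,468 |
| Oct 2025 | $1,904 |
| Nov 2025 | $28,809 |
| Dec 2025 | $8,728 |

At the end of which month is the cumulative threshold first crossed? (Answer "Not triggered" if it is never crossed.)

Aug 2025

Through Jun 2025: $8,835
Through Jul 2025: $96,619
Through Aug 2025: $137,844 ← exceeds threshold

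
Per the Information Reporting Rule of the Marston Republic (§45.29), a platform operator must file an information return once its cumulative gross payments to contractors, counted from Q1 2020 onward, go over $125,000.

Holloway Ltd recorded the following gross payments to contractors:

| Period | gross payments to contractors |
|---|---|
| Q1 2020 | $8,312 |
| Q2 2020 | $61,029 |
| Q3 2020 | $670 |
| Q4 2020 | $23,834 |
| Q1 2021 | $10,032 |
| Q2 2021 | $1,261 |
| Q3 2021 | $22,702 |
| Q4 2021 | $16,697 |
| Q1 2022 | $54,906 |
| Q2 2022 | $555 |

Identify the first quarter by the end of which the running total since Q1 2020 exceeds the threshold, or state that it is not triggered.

Through Q1 2020: $8,312
Through Q2 2020: $69,341
Through Q3 2020: $70,011
Through Q4 2020: $93,845
Through Q1 2021: $103,877
Through Q2 2021: $105,138
Through Q3 2021: $127,840 ← exceeds threshold

Q3 2021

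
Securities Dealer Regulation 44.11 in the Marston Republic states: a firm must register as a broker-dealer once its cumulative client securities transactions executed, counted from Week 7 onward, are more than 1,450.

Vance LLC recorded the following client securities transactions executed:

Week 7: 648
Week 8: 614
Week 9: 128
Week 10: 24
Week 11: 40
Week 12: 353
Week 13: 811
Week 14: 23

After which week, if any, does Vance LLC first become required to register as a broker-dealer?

Through Week 7: 648
Through Week 8: 1,262
Through Week 9: 1,390
Through Week 10: 1,414
Through Week 11: 1,454 ← exceeds threshold

Week 11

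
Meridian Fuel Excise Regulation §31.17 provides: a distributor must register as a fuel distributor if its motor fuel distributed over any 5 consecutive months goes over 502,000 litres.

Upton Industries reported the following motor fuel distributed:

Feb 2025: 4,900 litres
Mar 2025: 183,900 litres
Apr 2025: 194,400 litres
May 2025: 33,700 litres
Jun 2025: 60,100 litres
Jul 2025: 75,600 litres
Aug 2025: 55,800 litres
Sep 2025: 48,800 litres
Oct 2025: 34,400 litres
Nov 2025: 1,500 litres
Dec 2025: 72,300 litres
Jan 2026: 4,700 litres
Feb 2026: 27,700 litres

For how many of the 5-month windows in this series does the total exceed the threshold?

1

Feb 2025–Jun 2025: 4,900 litres + 183,900 litres + 194,400 litres + 33,700 litres + 60,100 litres = 477,000 litres (under)
Mar 2025–Jul 2025: 183,900 litres + 194,400 litres + 33,700 litres + 60,100 litres + 75,600 litres = 547,700 litres (over)
Apr 2025–Aug 2025: 194,400 litres + 33,700 litres + 60,100 litres + 75,600 litres + 55,800 litres = 419,600 litres (under)
May 2025–Sep 2025: 33,700 litres + 60,100 litres + 75,600 litres + 55,800 litres + 48,800 litres = 274,000 litres (under)
Jun 2025–Oct 2025: 60,100 litres + 75,600 litres + 55,800 litres + 48,800 litres + 34,400 litres = 274,700 litres (under)
Jul 2025–Nov 2025: 75,600 litres + 55,800 litres + 48,800 litres + 34,400 litres + 1,500 litres = 216,100 litres (under)
Aug 2025–Dec 2025: 55,800 litres + 48,800 litres + 34,400 litres + 1,500 litres + 72,300 litres = 212,800 litres (under)
Sep 2025–Jan 2026: 48,800 litres + 34,400 litres + 1,500 litres + 72,300 litres + 4,700 litres = 161,700 litres (under)
Oct 2025–Feb 2026: 34,400 litres + 1,500 litres + 72,300 litres + 4,700 litres + 27,700 litres = 140,600 litres (under)
1 window exceeds the threshold.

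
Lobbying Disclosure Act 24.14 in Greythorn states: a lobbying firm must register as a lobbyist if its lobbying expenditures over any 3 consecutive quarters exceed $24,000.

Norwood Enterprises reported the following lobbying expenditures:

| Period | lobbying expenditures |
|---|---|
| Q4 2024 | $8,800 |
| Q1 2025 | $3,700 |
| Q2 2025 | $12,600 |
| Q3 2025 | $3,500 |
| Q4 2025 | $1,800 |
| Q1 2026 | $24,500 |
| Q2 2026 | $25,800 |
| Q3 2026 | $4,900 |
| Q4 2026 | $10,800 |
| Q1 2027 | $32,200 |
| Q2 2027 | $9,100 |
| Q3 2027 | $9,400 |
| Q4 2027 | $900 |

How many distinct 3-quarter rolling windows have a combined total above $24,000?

Q4 2024–Q2 2025: $8,800 + $3,700 + $12,600 = $25,100 (over)
Q1 2025–Q3 2025: $3,700 + $12,600 + $3,500 = $19,800 (under)
Q2 2025–Q4 2025: $12,600 + $3,500 + $1,800 = $17,900 (under)
Q3 2025–Q1 2026: $3,500 + $1,800 + $24,500 = $29,800 (over)
Q4 2025–Q2 2026: $1,800 + $24,500 + $25,800 = $52,100 (over)
Q1 2026–Q3 2026: $24,500 + $25,800 + $4,900 = $55,200 (over)
Q2 2026–Q4 2026: $25,800 + $4,900 + $10,800 = $41,500 (over)
Q3 2026–Q1 2027: $4,900 + $10,800 + $32,200 = $47,900 (over)
Q4 2026–Q2 2027: $10,800 + $32,200 + $9,100 = $52,100 (over)
Q1 2027–Q3 2027: $32,200 + $9,100 + $9,400 = $50,700 (over)
Q2 2027–Q4 2027: $9,100 + $9,400 + $900 = $19,400 (under)
8 windows exceed the threshold.

8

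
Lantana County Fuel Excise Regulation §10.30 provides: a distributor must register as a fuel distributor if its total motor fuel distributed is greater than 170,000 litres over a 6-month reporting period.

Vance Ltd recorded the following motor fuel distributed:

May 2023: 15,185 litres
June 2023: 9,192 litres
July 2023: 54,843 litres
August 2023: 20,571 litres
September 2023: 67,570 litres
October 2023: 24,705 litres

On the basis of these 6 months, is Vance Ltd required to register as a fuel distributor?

Yes

Total motor fuel distributed: 15,185 litres + 9,192 litres + 54,843 litres + 20,571 litres + 67,570 litres + 24,705 litres = 192,066 litres.
192,066 litres > 170,000 litres, so the threshold is exceeded.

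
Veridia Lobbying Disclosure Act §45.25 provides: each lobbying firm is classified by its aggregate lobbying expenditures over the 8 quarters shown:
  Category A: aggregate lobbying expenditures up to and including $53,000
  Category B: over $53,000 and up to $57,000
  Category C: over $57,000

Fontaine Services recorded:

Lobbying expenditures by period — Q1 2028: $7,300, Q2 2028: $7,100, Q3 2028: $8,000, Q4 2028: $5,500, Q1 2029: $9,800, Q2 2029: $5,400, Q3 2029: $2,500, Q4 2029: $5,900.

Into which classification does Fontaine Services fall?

Aggregate lobbying expenditures: $7,300 + $7,100 + $8,000 + $5,500 + $9,800 + $5,400 + $2,500 + $5,900 = $51,500.
$51,500 ≤ $53,000, so Category A applies.

Category A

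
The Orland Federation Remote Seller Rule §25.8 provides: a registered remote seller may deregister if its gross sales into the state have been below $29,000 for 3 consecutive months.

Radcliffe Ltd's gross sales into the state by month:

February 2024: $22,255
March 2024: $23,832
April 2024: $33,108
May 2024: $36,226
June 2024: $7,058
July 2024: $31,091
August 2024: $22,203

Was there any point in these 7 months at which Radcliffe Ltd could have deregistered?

No

Months below $29,000: February 2024, March 2024, June 2024, August 2024.
Longest run of consecutive months below the threshold: 2.
2 < 3, so Radcliffe Ltd never became eligible.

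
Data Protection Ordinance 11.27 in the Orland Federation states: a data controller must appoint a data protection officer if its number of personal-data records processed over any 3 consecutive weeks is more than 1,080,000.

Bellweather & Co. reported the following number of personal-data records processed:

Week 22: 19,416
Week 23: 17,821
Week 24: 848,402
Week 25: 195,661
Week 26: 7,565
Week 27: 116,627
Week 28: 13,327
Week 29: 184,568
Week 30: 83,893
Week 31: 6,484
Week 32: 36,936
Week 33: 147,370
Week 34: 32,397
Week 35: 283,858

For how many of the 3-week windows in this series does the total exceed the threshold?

0

Week 22–Week 24: 19,416 + 17,821 + 848,402 = 885,639 (under)
Week 23–Week 25: 17,821 + 848,402 + 195,661 = 1,061,884 (under)
Week 24–Week 26: 848,402 + 195,661 + 7,565 = 1,051,628 (under)
Week 25–Week 27: 195,661 + 7,565 + 116,627 = 319,853 (under)
Week 26–Week 28: 7,565 + 116,627 + 13,327 = 137,519 (under)
Week 27–Week 29: 116,627 + 13,327 + 184,568 = 314,522 (under)
Week 28–Week 30: 13,327 + 184,568 + 83,893 = 281,788 (under)
Week 29–Week 31: 184,568 + 83,893 + 6,484 = 274,945 (under)
Week 30–Week 32: 83,893 + 6,484 + 36,936 = 127,313 (under)
Week 31–Week 33: 6,484 + 36,936 + 147,370 = 190,790 (under)
Week 32–Week 34: 36,936 + 147,370 + 32,397 = 216,703 (under)
Week 33–Week 35: 147,370 + 32,397 + 283,858 = 463,625 (under)
0 windows exceed the threshold.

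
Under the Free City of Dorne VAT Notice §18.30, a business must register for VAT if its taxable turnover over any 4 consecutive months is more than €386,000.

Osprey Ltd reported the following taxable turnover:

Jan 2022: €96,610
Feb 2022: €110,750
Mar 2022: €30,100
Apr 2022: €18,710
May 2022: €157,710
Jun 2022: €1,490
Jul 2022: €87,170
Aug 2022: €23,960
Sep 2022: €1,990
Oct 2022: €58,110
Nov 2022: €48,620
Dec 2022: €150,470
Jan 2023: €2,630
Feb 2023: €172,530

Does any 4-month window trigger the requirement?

No

Jan 2022–Apr 2022: €96,610 + €110,750 + €30,100 + €18,710 = €256,170 (under)
Feb 2022–May 2022: €110,750 + €30,100 + €18,710 + €157,710 = €317,270 (under)
Mar 2022–Jun 2022: €30,100 + €18,710 + €157,710 + €1,490 = €208,010 (under)
Apr 2022–Jul 2022: €18,710 + €157,710 + €1,490 + €87,170 = €265,080 (under)
May 2022–Aug 2022: €157,710 + €1,490 + €87,170 + €23,960 = €270,330 (under)
Jun 2022–Sep 2022: €1,490 + €87,170 + €23,960 + €1,990 = €114,610 (under)
Jul 2022–Oct 2022: €87,170 + €23,960 + €1,990 + €58,110 = €171,230 (under)
Aug 2022–Nov 2022: €23,960 + €1,990 + €58,110 + €48,620 = €132,680 (under)
Sep 2022–Dec 2022: €1,990 + €58,110 + €48,620 + €150,470 = €259,190 (under)
Oct 2022–Jan 2023: €58,110 + €48,620 + €150,470 + €2,630 = €259,830 (under)
Nov 2022–Feb 2023: €48,620 + €150,470 + €2,630 + €172,530 = €374,250 (under)
No window exceeds €386,000.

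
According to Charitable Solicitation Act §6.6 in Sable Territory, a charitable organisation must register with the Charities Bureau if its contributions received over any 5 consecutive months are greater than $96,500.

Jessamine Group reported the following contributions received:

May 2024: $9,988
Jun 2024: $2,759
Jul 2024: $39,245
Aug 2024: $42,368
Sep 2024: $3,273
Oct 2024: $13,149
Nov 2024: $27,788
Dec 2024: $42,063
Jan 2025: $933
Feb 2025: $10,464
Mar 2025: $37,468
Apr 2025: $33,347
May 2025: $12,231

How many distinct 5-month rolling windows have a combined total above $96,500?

6

May 2024–Sep 2024: $9,988 + $2,759 + $39,245 + $42,368 + $3,273 = $97,633 (over)
Jun 2024–Oct 2024: $2,759 + $39,245 + $42,368 + $3,273 + $13,149 = $100,794 (over)
Jul 2024–Nov 2024: $39,245 + $42,368 + $3,273 + $13,149 + $27,788 = $125,823 (over)
Aug 2024–Dec 2024: $42,368 + $3,273 + $13,149 + $27,788 + $42,063 = $128,641 (over)
Sep 2024–Jan 2025: $3,273 + $13,149 + $27,788 + $42,063 + $933 = $87,206 (under)
Oct 2024–Feb 2025: $13,149 + $27,788 + $42,063 + $933 + $10,464 = $94,397 (under)
Nov 2024–Mar 2025: $27,788 + $42,063 + $933 + $10,464 + $37,468 = $118,716 (over)
Dec 2024–Apr 2025: $42,063 + $933 + $10,464 + $37,468 + $33,347 = $124,275 (over)
Jan 2025–May 2025: $933 + $10,464 + $37,468 + $33,347 + $12,231 = $94,443 (under)
6 windows exceed the threshold.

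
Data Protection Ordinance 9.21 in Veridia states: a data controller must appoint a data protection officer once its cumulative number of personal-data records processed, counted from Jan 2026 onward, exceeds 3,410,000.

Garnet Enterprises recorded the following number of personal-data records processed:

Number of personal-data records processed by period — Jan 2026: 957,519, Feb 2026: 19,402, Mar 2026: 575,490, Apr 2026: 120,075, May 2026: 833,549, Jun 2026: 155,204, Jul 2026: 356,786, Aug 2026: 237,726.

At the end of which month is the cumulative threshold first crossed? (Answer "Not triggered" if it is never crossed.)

Not triggered

Through Jan 2026: 957,519
Through Feb 2026: 976,921
Through Mar 2026: 1,552,411
Through Apr 2026: 1,672,486
Through May 2026: 2,506,035
Through Jun 2026: 2,661,239
Through Jul 2026: 3,018,025
Through Aug 2026: 3,255,751
Final cumulative total 3,255,751 ≤ 3,410,000; the threshold is never exceeded.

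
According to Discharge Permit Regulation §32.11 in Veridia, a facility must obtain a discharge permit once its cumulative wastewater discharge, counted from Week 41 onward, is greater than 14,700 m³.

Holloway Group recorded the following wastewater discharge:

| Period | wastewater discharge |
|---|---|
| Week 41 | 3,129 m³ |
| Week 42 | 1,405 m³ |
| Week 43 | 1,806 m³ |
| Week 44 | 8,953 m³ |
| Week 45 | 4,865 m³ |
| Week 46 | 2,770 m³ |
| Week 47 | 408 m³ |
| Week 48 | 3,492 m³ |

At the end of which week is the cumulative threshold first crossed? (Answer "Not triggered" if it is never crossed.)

Through Week 41: 3,129 m³
Through Week 42: 4,534 m³
Through Week 43: 6,340 m³
Through Week 44: 15,293 m³ ← exceeds threshold

Week 44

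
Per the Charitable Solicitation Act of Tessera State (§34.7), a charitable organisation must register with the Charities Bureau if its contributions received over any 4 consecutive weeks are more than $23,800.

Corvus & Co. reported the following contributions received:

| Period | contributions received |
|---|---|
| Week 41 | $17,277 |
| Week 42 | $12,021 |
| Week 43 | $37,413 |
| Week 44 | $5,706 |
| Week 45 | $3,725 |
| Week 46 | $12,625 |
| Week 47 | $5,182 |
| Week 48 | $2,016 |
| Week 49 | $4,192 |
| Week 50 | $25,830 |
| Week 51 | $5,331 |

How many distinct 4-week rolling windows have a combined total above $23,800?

Week 41–Week 44: $17,277 + $12,021 + $37,413 + $5,706 = $72,417 (over)
Week 42–Week 45: $12,021 + $37,413 + $5,706 + $3,725 = $58,865 (over)
Week 43–Week 46: $37,413 + $5,706 + $3,725 + $12,625 = $59,469 (over)
Week 44–Week 47: $5,706 + $3,725 + $12,625 + $5,182 = $27,238 (over)
Week 45–Week 48: $3,725 + $12,625 + $5,182 + $2,016 = $23,548 (under)
Week 46–Week 49: $12,625 + $5,182 + $2,016 + $4,192 = $24,015 (over)
Week 47–Week 50: $5,182 + $2,016 + $4,192 + $25,830 = $37,220 (over)
Week 48–Week 51: $2,016 + $4,192 + $25,830 + $5,331 = $37,369 (over)
7 windows exceed the threshold.

7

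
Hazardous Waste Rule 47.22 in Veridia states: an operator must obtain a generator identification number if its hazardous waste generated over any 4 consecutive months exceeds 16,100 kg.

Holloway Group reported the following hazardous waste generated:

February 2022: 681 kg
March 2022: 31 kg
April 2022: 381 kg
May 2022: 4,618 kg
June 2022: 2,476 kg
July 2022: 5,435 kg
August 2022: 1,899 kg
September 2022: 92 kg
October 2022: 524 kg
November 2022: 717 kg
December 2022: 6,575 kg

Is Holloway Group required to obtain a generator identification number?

February 2022–May 2022: 681 kg + 31 kg + 381 kg + 4,618 kg = 5,711 kg (under)
March 2022–June 2022: 31 kg + 381 kg + 4,618 kg + 2,476 kg = 7,506 kg (under)
April 2022–July 2022: 381 kg + 4,618 kg + 2,476 kg + 5,435 kg = 12,910 kg (under)
May 2022–August 2022: 4,618 kg + 2,476 kg + 5,435 kg + 1,899 kg = 14,428 kg (under)
June 2022–September 2022: 2,476 kg + 5,435 kg + 1,899 kg + 92 kg = 9,902 kg (under)
July 2022–October 2022: 5,435 kg + 1,899 kg + 92 kg + 524 kg = 7,950 kg (under)
August 2022–November 2022: 1,899 kg + 92 kg + 524 kg + 717 kg = 3,232 kg (under)
September 2022–December 2022: 92 kg + 524 kg + 717 kg + 6,575 kg = 7,908 kg (under)
No window exceeds 16,100 kg.

No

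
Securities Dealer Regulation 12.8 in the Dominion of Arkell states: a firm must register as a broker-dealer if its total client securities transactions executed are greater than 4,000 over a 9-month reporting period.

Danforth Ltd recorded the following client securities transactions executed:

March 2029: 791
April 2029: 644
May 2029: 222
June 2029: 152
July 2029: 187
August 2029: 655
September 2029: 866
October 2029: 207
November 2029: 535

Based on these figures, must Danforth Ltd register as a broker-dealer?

Yes

Total client securities transactions executed: 791 + 644 + 222 + 152 + 187 + 655 + 866 + 207 + 535 = 4,259.
4,259 > 4,000, so the threshold is exceeded.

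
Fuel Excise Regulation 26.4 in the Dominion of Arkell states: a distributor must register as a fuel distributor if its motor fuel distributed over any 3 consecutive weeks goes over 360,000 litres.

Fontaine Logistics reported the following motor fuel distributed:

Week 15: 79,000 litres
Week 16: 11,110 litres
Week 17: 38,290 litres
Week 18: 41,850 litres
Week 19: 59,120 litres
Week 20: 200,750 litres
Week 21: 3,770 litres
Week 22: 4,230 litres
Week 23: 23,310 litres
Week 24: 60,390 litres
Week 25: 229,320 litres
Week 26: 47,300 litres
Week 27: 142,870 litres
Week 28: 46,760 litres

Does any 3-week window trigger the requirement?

Week 15–Week 17: 79,000 litres + 11,110 litres + 38,290 litres = 128,400 litres (under)
Week 16–Week 18: 11,110 litres + 38,290 litres + 41,850 litres = 91,250 litres (under)
Week 17–Week 19: 38,290 litres + 41,850 litres + 59,120 litres = 139,260 litres (under)
Week 18–Week 20: 41,850 litres + 59,120 litres + 200,750 litres = 301,720 litres (under)
Week 19–Week 21: 59,120 litres + 200,750 litres + 3,770 litres = 263,640 litres (under)
Week 20–Week 22: 200,750 litres + 3,770 litres + 4,230 litres = 208,750 litres (under)
Week 21–Week 23: 3,770 litres + 4,230 litres + 23,310 litres = 31,310 litres (under)
Week 22–Week 24: 4,230 litres + 23,310 litres + 60,390 litres = 87,930 litres (under)
Week 23–Week 25: 23,310 litres + 60,390 litres + 229,320 litres = 313,020 litres (under)
Week 24–Week 26: 60,390 litres + 229,320 litres + 47,300 litres = 337,010 litres (under)
Week 25–Week 27: 229,320 litres + 47,300 litres + 142,870 litres = 419,490 litres (over)
Week 26–Week 28: 47,300 litres + 142,870 litres + 46,760 litres = 236,930 litres (under)
At least one window exceeds 360,000 litres.

Yes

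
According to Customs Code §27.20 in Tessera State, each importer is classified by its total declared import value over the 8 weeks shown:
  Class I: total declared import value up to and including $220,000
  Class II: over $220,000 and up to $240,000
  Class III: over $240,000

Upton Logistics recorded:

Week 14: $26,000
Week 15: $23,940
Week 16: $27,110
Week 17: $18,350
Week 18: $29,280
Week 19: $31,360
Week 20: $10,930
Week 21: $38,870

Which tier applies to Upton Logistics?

Class I

Total declared import value: $26,000 + $23,940 + $27,110 + $18,350 + $29,280 + $31,360 + $10,930 + $38,870 = $205,840.
$205,840 ≤ $220,000, so Class I applies.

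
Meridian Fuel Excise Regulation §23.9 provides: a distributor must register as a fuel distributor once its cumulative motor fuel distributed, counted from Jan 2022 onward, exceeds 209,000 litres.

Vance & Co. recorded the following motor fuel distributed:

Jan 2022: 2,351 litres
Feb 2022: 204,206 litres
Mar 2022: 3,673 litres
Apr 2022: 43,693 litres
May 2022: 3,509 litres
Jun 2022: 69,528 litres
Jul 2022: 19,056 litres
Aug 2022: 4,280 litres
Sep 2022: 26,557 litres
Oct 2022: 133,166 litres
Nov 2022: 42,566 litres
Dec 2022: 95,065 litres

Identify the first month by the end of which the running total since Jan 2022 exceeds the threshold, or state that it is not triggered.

Mar 2022

Through Jan 2022: 2,351 litres
Through Feb 2022: 206,557 litres
Through Mar 2022: 210,230 litres ← exceeds threshold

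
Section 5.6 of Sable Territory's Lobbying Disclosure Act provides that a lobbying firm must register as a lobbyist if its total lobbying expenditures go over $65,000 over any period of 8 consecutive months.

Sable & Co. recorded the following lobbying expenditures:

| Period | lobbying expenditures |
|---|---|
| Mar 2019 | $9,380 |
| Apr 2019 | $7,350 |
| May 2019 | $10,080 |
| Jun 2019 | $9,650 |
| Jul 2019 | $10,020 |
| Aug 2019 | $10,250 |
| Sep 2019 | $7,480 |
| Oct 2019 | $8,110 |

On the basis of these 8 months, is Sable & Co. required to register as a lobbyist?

Yes

Total lobbying expenditures: $9,380 + $7,350 + $10,080 + $9,650 + $10,020 + $10,250 + $7,480 + $8,110 = $72,320.
$72,320 > $65,000, so the threshold is exceeded.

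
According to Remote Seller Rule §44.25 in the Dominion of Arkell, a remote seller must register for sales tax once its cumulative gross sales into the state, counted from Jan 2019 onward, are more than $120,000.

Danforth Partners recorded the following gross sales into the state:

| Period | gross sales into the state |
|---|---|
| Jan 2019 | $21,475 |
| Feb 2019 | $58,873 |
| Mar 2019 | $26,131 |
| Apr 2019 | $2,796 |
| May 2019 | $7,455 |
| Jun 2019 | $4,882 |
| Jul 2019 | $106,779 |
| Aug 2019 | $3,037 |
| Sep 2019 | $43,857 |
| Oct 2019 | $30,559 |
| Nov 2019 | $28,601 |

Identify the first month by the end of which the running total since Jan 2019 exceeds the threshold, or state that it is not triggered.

Jun 2019

Through Jan 2019: $21,475
Through Feb 2019: $80,348
Through Mar 2019: $106,479
Through Apr 2019: $109,275
Through May 2019: $116,730
Through Jun 2019: $121,612 ← exceeds threshold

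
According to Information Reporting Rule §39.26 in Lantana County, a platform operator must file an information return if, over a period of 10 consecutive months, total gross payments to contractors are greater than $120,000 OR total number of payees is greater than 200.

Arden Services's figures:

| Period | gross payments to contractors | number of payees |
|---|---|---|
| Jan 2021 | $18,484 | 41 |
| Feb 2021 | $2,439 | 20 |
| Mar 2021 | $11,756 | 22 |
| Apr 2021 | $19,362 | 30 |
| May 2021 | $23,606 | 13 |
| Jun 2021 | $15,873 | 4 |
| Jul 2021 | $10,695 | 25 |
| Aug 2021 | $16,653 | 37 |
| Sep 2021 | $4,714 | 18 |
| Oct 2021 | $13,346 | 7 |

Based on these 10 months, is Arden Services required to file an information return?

Yes

Total gross payments to contractors: $18,484 + $2,439 + $11,756 + $19,362 + $23,606 + $15,873 + $10,695 + $16,653 + $4,714 + $13,346 = $136,928 (> $120,000).
Total number of payees: 41 + 20 + 22 + 30 + 13 + 4 + 25 + 37 + 18 + 7 = 217 (> 200).
The test is 'or': at least one threshold is exceeded.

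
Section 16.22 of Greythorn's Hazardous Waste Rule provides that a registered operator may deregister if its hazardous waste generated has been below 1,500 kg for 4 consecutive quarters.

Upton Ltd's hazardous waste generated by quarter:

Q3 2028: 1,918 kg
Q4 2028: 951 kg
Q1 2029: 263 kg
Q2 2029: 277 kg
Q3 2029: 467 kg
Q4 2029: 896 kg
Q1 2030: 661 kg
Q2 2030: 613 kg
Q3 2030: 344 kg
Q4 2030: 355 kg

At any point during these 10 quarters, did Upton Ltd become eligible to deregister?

Yes

Quarters below 1,500 kg: Q4 2028, Q1 2029, Q2 2029, Q3 2029, Q4 2029, Q1 2030, Q2 2030, Q3 2030, Q4 2030.
Longest run of consecutive quarters below the threshold: 9.
9 ≥ 4, so Upton Ltd became eligible.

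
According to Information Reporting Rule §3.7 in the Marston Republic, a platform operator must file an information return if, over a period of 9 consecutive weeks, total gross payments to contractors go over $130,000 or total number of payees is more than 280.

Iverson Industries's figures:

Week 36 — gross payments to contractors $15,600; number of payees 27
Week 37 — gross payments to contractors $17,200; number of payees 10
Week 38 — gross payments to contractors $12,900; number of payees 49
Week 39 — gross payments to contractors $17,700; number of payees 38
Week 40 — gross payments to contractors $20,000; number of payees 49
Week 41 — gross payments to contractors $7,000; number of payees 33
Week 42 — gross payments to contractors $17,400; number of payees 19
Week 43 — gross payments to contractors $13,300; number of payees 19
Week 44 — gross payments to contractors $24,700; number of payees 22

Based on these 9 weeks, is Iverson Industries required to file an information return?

Yes

Total gross payments to contractors: $15,600 + $17,200 + $12,900 + $17,700 + $20,000 + $7,000 + $17,400 + $13,300 + $24,700 = $145,800 (> $130,000).
Total number of payees: 27 + 10 + 49 + 38 + 49 + 33 + 19 + 19 + 22 = 266 (≤ 280).
The test is 'or': at least one threshold is exceeded.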